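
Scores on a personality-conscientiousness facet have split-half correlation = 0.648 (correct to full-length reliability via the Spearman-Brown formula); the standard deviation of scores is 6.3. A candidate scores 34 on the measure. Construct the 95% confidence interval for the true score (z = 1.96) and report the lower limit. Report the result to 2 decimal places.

Full-length reliability (Spearman-Brown) = 2(0.648)/(1+0.648) ≈ 0.786
SEM = 6.300*√(1 − 0.786) ≈ 2.912
Margin = 1.96 * 2.912 ≈ 5.707
Lower bound: 34 − 5.707 = 28.293

28.29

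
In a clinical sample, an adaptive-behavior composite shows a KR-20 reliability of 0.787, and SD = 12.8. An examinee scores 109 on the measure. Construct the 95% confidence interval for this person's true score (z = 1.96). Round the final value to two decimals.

[97.42, 120.58]

SEM = 12.800 * √(1 − 0.787) = 12.800 * √0.213 ≃ 12.800 * 0.462 ≃ 5.907
1.96 * SEM ≃ 11.579
Interval: (97.421, 120.579)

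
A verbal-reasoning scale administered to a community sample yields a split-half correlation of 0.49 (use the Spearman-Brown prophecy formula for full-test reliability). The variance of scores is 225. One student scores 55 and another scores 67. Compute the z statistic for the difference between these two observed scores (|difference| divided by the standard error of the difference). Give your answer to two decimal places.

0.97

σ = 225^(1/2) = 15.000
r_full = 2·0.49 / (1 + 0.49) ≃ 0.658
The standard error of measurement is 15.000·√(1 − 0.658) ≃ 15.000·0.585 ≃ 8.776.
SE_diff = SEM · √2 ≃ 8.776 · 1.414 ≃ 12.411
z = |55 − 67| / 12.411 = 12 / 12.411 ≃ 0.967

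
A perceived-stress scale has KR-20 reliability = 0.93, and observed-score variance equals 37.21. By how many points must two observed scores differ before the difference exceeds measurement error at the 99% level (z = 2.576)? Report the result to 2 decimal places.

5.88

SD = √37.21 = 6.1000
SEM = 6.1000 · √(1 − 0.9300) = 6.1000 · √0.0700 ≈ 6.1000 · 0.2646 ≈ 1.6139
SE_diff = SEM · √2 ≈ 1.6139 · 1.4142 ≈ 2.2824
Smallest detectable difference = 2.576·2.2824 ≈ 5.8795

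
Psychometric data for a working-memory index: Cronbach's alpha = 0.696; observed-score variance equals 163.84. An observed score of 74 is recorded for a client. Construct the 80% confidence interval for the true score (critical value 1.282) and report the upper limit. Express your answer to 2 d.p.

83.05

SD = √163.84 ≈ 12.800
SEM = 12.800 × √(1 − 0.696) = 12.800 × √0.304 ≈ 12.800 × 0.551 ≈ 7.057
Half-width = 1.282×7.057 ≈ 9.048
Upper limit = 74 + 9.048 ≈ 83.048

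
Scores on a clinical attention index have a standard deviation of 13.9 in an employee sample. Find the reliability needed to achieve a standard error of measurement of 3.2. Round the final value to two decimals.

0.95

r = 1 − (3.200/13.9)² ≈ 1 − 0.053 ≈ 0.947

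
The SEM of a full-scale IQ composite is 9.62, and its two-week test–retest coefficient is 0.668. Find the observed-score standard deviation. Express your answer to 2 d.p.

16.70

SD = 9.62 / √(1 − 0.668) ≈ 16.6958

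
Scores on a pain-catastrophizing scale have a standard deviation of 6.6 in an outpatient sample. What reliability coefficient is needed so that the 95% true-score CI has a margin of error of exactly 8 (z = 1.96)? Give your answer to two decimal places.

0.62

Required SEM = 8 / 1.96 ≃ 4.0816
r = 1 − (4.0816/6.6)² ≃ 1 − 0.3825 ≃ 0.6175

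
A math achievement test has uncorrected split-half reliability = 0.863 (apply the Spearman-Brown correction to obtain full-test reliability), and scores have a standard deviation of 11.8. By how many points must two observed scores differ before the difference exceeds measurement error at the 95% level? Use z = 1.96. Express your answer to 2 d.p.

8.87

Full-length reliability (Spearman-Brown) = 2(0.863)/(1+0.863) ≃ 0.926
SEM = 11.800 × √(1 − 0.926) = 11.800 × √0.074 ≃ 11.800 × 0.271 ≃ 3.200
Standard error of the difference = 3.200·√2 ≃ 4.525
Minimum reliable difference = 1.96 × SE_diff ≃ 1.96 × 4.525 ≃ 8.870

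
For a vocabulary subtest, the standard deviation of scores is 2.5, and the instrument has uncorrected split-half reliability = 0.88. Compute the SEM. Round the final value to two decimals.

0.63

Full-length reliability (Spearman-Brown) = 2(0.88)/(1+0.88) ≈ 0.9362
SEM = 2.5000 × √(1 − 0.9362) = 2.5000 × √0.0638 ≈ 2.5000 × 0.2526 ≈ 0.6316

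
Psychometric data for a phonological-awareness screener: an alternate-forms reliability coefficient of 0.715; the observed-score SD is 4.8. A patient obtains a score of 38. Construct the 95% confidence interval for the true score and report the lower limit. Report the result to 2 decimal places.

32.98

The standard error of measurement is 4.8000·√(1 − 0.7150) ≈ 4.8000·0.5339 ≈ 2.5625.
Margin = 1.96 · 2.5625 ≈ 5.0225
Lower limit = 38 − 5.0225 ≈ 32.9775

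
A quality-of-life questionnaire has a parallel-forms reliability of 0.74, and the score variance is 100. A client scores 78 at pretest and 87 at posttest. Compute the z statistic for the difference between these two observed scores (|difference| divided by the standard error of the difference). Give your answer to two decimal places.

SD = √100 ≈ 10.000
SEM = 10.000 * √(1 − 0.740) = 10.000 * √0.260 ≈ 10.000 * 0.510 ≈ 5.099
Standard error of the difference = 5.099·√2 ≈ 7.211
z = 9 / 7.211 ≈ 1.248

1.25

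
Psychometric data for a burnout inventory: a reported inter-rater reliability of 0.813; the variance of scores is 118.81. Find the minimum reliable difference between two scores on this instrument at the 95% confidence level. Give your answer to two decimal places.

13.07

SD = √118.81 = 10.9000
SEM = 10.9000×√(1 − 0.8130) ≃ 4.7135
SE_diff = √2 × SEM ≃ 6.6660
Smallest detectable difference = 1.96×6.6660 ≃ 13.0653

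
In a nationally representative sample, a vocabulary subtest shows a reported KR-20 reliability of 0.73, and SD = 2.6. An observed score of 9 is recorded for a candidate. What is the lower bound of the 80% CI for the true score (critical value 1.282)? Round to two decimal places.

7.27

SEM = 2.60000 * √(1 − 0.73000) = 2.60000 * √0.27000 ≈ 2.60000 * 0.51962 ≈ 1.35100
Half-width = 1.282*1.35100 ≈ 1.73198
Lower limit = 9 − 1.73198 ≈ 7.26802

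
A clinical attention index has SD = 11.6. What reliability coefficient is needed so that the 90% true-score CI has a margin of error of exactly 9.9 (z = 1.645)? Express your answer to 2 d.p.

0.73

SEM needed = half-width / z = 9.9/1.645 ≈ 6.018
r = 1 − (6.018/11.6)² ≈ 1 − 0.269 ≈ 0.731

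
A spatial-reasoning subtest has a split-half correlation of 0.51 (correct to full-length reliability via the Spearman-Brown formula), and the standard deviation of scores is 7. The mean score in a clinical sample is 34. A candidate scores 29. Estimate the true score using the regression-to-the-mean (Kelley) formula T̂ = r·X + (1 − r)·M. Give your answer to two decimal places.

Spearman-Brown: r = 2(0.51) / (1 + 0.51) = 1.0200 / 1.5100 ≈ 0.6755
T̂ = 0.6755(29) + 0.3245(34) ≈ 30.6225

30.62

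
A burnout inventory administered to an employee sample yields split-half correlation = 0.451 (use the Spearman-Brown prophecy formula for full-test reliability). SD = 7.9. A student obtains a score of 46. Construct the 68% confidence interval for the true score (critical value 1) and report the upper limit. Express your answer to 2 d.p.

50.86

Spearman-Brown: r = 2(0.451) / (1 + 0.451) = 0.9020 / 1.4510 ≈ 0.6216
The standard error of measurement is 7.9000*√(1 − 0.6216) ≈ 7.9000*0.6151 ≈ 4.8594.
Margin = 1 * 4.8594 ≈ 4.8594
Upper limit = 46 + 4.8594 ≈ 50.8594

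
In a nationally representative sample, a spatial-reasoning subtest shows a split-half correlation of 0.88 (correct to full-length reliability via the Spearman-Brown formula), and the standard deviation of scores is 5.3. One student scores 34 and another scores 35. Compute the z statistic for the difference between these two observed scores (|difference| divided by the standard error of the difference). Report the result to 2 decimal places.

Full-length reliability (Spearman-Brown) = 2(0.88)/(1+0.88) ≈ 0.936
SEM = 5.300×√(1 − 0.936) ≈ 1.339
SE_diff = √2 × SEM ≈ 1.894
z = |34 − 35| / 1.894 = 1 / 1.894 ≈ 0.528

0.53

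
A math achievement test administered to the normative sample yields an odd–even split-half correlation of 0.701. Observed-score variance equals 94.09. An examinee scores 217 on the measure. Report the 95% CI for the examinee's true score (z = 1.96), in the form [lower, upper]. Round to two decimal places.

[209.03, 224.97]

SD = √94.09 ≈ 9.700
Full-length reliability (Spearman-Brown) = 2(0.701)/(1+0.701) ≈ 0.824
SEM = 9.700×√(1 − 0.824) ≈ 4.067
Half-width = 1.96×4.067 ≈ 7.971
95% CI: 217 ± 7.971 = [209.029, 224.971]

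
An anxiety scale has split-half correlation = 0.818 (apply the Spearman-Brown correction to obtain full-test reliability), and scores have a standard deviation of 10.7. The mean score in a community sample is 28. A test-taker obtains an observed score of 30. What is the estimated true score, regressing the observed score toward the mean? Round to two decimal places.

29.80

Spearman-Brown: r = 2(0.818) / (1 + 0.818) = 1.636 / 1.818 ≈ 0.900
T̂ = 0.900(30) + 0.100(28) ≈ 29.800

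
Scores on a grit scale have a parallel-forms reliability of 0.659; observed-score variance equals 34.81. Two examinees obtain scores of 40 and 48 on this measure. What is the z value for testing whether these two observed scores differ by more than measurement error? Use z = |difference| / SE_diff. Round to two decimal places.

SD = √34.81 = 5.900
The standard error of measurement is 5.900×√(1 − 0.659) ≈ 5.900×0.584 ≈ 3.445.
Standard error of the difference = 3.445·√2 ≈ 4.872
z = |40 − 48| / 4.872 = 8 / 4.872 ≈ 1.642

1.64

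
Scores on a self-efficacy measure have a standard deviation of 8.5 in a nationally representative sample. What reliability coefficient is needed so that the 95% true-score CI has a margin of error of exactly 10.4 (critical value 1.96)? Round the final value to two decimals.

Required SEM = 10.4 / 1.96 ≈ 5.306
Required reliability = 1 − (SEM/SD)² = 1 − 0.390 ≈ 0.610

0.61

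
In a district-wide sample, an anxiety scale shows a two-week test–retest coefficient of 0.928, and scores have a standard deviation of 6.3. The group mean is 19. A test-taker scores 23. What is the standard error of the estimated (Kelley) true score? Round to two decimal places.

1.63

SE_est = SD × √(r(1 − r)) = 6.300 × √0.067 ≈ 6.300 × 0.258 ≈ 1.628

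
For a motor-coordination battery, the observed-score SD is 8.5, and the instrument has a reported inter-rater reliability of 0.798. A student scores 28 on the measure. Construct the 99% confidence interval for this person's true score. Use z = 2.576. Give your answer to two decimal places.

[18.16, 37.84]

The standard error of measurement is 8.500*√(1 − 0.798) ≃ 8.500*0.449 ≃ 3.820.
2.576 * SEM ≃ 9.841
Interval: (18.159, 37.841)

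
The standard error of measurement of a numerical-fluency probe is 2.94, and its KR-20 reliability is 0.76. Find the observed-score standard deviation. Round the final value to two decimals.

6.00

SD = 2.94 / √(1 − 0.76) ≈ 6.0012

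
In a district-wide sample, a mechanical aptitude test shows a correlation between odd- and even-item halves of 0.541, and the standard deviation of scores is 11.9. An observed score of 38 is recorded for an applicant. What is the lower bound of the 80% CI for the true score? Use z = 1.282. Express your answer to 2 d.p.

r_full = 2·0.541 / (1 + 0.541) ≈ 0.702
SEM = 11.900 × √(1 − 0.702) = 11.900 × √0.298 ≈ 11.900 × 0.546 ≈ 6.495
1.282 × SEM ≈ 8.326
Lower bound: 38 − 8.326 = 29.674

29.67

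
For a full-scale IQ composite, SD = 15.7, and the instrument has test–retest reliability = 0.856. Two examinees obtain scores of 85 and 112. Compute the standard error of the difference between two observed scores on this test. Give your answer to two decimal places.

8.43

SEM = 15.7000 * √(1 − 0.8560) = 15.7000 * √0.1440 ≃ 15.7000 * 0.3795 ≃ 5.9577
Standard error of the difference = 5.9577·√2 ≃ 8.4255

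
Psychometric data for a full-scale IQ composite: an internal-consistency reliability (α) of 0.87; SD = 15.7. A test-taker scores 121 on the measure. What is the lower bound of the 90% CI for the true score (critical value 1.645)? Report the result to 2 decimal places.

111.69

SEM = 15.7000 * √(1 − 0.8700) = 15.7000 * √0.1300 ≈ 15.7000 * 0.3606 ≈ 5.6607
Half-width = 1.645*5.6607 ≈ 9.3119
Lower limit = 121 − 9.3119 ≈ 111.6881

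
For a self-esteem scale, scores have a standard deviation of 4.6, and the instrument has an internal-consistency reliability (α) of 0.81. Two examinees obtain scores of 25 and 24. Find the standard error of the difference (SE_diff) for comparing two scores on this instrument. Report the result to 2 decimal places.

2.84

SEM = 4.6000 * √(1 − 0.8100) = 4.6000 * √0.1900 ≈ 4.6000 * 0.4359 ≈ 2.0051
SE_diff = √2 * SEM ≈ 2.8356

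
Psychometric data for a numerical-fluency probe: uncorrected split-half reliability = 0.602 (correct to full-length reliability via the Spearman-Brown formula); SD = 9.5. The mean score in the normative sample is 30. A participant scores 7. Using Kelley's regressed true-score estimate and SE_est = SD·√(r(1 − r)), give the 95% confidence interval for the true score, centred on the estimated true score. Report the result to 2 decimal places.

r_full = 2·0.602 / (1 + 0.602) ≈ 0.75156
T̂ = 0.75156(7) + 0.24844(30) ≈ 12.71411
SE_est = 9.50000·√[r(1 − r)] ≈ 4.10503
CI = 12.71411 ± 1.96 · 4.10503 → [4.66826, 20.75996]

[4.67, 20.76]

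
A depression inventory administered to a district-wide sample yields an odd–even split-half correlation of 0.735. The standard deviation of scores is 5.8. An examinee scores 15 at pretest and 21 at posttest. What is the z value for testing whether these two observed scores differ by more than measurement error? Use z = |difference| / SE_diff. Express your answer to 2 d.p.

Full-length reliability (Spearman-Brown) = 2(0.735)/(1+0.735) ≈ 0.8473
SEM = 5.8000 * √(1 − 0.8473) = 5.8000 * √0.1527 ≈ 5.8000 * 0.3908 ≈ 2.2667
SE_diff = SEM * √2 ≈ 2.2667 * 1.4142 ≈ 3.2057
z = 6 / 3.2057 ≈ 1.8717

1.87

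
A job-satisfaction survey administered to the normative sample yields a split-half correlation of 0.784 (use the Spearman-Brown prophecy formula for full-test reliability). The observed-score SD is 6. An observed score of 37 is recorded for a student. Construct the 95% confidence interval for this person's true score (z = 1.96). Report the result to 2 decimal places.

[32.91, 41.09]

Spearman-Brown: r = 2(0.784) / (1 + 0.784) = 1.568 / 1.784 ≈ 0.879
The standard error of measurement is 6.000×√(1 − 0.879) ≈ 6.000×0.348 ≈ 2.088.
Half-width = 1.96×2.088 ≈ 4.092
Interval: (32.908, 41.092)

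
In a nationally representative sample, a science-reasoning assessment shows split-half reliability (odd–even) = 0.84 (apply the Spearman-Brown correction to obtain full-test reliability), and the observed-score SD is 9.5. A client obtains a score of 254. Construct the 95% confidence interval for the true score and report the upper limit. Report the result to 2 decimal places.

259.49

r_full = 2·0.84 / (1 + 0.84) ≈ 0.913
SEM = 9.500 × √(1 − 0.913) = 9.500 × √0.087 ≈ 9.500 × 0.295 ≈ 2.801
Half-width = 1.96×2.801 ≈ 5.491
Upper limit = 254 + 5.491 ≈ 259.491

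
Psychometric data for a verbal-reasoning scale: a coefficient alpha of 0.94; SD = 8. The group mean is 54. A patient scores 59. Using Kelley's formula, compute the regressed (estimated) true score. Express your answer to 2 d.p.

58.70

Estimated true score = 0.940*59 + (1 − 0.940)*54 ≈ 58.700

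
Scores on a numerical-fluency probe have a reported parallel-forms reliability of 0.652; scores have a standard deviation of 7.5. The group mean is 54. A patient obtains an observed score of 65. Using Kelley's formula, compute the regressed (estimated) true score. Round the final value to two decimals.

61.17

T̂ = r·X + (1 − r)·M = 0.6520×65 + 0.3480×54 = 42.3800 + 18.7920 ≈ 61.1720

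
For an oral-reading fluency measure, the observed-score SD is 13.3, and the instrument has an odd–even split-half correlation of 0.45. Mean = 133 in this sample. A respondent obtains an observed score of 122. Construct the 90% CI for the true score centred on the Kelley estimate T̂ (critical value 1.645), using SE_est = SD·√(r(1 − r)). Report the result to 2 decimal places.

Full-length reliability (Spearman-Brown) = 2(0.45)/(1+0.45) ≈ 0.6207
T̂ = r·X + (1 − r)·M = 0.6207·122 + 0.3793·133 ≈ 75.7241 + 50.4483 ≈ 126.1724
SE_est = SD · √(r(1 − r)) = 13.3000 · √0.2354 ≈ 13.3000 · 0.4852 ≈ 6.4534
90% CI: 126.1724 ± 10.6158 ≈ (115.5566, 136.7882)

[115.56, 136.79]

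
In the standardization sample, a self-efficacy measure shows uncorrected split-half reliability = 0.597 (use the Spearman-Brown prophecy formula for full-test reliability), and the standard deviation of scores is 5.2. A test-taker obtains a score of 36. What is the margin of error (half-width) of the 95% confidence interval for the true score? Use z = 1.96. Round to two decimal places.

5.12

r_full = 2·0.597 / (1 + 0.597) ≈ 0.748
The standard error of measurement is 5.200×√(1 − 0.748) ≈ 5.200×0.502 ≈ 2.612.
Half-width = 1.96×2.612 ≈ 5.120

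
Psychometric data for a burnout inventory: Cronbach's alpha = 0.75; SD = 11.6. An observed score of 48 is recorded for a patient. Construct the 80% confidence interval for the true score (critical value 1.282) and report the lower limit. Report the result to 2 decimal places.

40.56

The standard error of measurement is 11.600*√(1 − 0.750) ≃ 11.600*0.500 ≃ 5.800.
Half-width = 1.282*5.800 ≃ 7.436
Lower limit = 48 − 7.436 ≃ 40.564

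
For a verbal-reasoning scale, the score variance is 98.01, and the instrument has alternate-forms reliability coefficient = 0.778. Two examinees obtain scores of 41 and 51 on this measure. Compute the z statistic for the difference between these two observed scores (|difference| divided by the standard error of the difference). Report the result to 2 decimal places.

1.52

σ = 98.01^(1/2) = 9.9000
SEM = 9.9000×√(1 − 0.7780) ≈ 4.6646
SE_diff = SEM × √2 ≈ 4.6646 × 1.4142 ≈ 6.5967
z = 10 / 6.5967 ≈ 1.5159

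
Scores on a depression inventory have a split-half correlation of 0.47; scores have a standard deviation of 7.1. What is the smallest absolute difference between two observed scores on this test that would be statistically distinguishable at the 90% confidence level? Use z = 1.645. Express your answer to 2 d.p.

9.92

Spearman-Brown: r = 2(0.47) / (1 + 0.47) = 0.9400 / 1.4700 ≈ 0.6395
SEM = 7.1000 · √(1 − 0.6395) = 7.1000 · √0.3605 ≈ 7.1000 · 0.6005 ≈ 4.2632
Standard error of the difference = 4.2632·√2 ≈ 6.0291
Smallest detectable difference = 1.645·6.0291 ≈ 9.9179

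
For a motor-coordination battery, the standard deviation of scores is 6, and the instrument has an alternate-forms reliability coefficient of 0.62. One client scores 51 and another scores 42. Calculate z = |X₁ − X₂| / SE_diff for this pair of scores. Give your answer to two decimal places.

SEM = 6.000·√(1 − 0.620) ≈ 3.699
Standard error of the difference = 3.699·√2 ≈ 5.231
z = |51 − 42| / 5.231 = 9 / 5.231 ≈ 1.721

1.72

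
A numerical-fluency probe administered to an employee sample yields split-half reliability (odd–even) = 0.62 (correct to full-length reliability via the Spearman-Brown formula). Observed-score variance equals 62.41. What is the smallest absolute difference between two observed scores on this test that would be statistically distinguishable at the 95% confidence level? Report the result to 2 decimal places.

σ = 62.41^(1/2) = 7.9000
r_full = 2·0.62 / (1 + 0.62) ≈ 0.7654
The standard error of measurement is 7.9000×√(1 − 0.7654) ≈ 7.9000×0.4843 ≈ 3.8261.
SE_diff = SEM × √2 ≈ 3.8261 × 1.4142 ≈ 5.4110
Smallest detectable difference = 1.96×5.4110 ≈ 10.6055

10.61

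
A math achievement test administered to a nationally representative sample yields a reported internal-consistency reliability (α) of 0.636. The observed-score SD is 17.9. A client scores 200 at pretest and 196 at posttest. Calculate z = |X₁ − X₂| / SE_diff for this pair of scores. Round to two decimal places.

0.26

SEM = 17.90000×√(1 − 0.63600) ≃ 10.79950
SE_diff = SEM × √2 ≃ 10.79950 × 1.41421 ≃ 15.27280
z = 4 / 15.27280 ≃ 0.26190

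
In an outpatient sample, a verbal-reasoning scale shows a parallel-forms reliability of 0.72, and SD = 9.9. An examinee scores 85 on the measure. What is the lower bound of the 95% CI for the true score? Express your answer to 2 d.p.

74.73

SEM = 9.90000·√(1 − 0.72000) ≈ 5.23859
1.96 · SEM ≈ 10.26763
Lower bound: 85 − 10.26763 = 74.73237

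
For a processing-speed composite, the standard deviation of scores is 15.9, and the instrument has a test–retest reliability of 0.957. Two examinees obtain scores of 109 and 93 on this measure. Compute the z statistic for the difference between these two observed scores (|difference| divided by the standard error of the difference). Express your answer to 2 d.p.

SEM = 15.9000 × √(1 − 0.9570) = 15.9000 × √0.0430 ≈ 15.9000 × 0.2074 ≈ 3.2971
Standard error of the difference = 3.2971·√2 ≈ 4.6628
z = |109 − 93| / 4.6628 = 16 / 4.6628 ≈ 3.4314

3.43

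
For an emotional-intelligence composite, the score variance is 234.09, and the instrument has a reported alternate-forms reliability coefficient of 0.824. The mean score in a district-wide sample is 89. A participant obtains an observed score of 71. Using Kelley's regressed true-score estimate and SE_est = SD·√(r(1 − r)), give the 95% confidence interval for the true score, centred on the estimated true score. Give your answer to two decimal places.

σ = 234.09^(1/2) = 15.300
T̂ = 0.824(71) + 0.176(89) ≈ 74.168
SE_est = SD × √(r(1 − r)) = 15.300 × √0.145 ≈ 15.300 × 0.381 ≈ 5.827
95% CI: 74.168 ± 11.420 ≈ (62.748, 85.588)

[62.75, 85.59]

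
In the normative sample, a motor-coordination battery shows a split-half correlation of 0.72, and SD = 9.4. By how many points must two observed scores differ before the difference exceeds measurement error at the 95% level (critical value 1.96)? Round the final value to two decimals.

Full-length reliability (Spearman-Brown) = 2(0.72)/(1+0.72) ≈ 0.8372
SEM = 9.4000 · √(1 − 0.8372) = 9.4000 · √0.1628 ≈ 9.4000 · 0.4035 ≈ 3.7926
SE_diff = √2 · SEM ≈ 5.3636
Minimum reliable difference = 1.96 · SE_diff ≈ 1.96 · 5.3636 ≈ 10.5127

10.51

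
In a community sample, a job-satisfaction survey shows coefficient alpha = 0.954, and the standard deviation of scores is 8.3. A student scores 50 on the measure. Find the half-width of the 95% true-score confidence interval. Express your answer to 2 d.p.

3.49

SEM = 8.3000 · √(1 − 0.9540) = 8.3000 · √0.0460 ≃ 8.3000 · 0.2145 ≃ 1.7802
Margin = 1.96 · 1.7802 ≃ 3.4891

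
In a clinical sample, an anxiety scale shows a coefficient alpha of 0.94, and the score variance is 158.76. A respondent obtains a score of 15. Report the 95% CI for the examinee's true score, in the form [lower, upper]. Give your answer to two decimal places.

σ = 158.76^(1/2) = 12.600
SEM = 12.600·√(1 − 0.940) ≃ 3.086
Half-width = 1.96·3.086 ≃ 6.049
CI = 15 ± 6.049 → [8.951, 21.049]

[8.95, 21.05]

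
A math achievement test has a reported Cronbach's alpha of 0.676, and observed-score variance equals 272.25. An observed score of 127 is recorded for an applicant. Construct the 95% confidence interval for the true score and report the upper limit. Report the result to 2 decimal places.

145.41

σ = 272.25^(1/2) = 16.500
SEM = 16.500 × √(1 − 0.676) = 16.500 × √0.324 ≃ 16.500 × 0.569 ≃ 9.392
Margin = 1.96 × 9.392 ≃ 18.408
Upper bound: 127 + 18.408 = 145.408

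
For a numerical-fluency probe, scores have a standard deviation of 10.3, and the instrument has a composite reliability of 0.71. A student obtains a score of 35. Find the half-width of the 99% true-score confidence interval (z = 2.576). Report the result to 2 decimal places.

SEM = 10.300 · √(1 − 0.710) = 10.300 · √0.290 ≈ 10.300 · 0.539 ≈ 5.547
Margin = 2.576 · 5.547 ≈ 14.288

14.29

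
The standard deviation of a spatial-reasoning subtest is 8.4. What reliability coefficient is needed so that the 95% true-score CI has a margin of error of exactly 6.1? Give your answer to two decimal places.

0.86

SEM needed = half-width / z = 6.1/1.96 ≃ 3.112
r = 1 − (SEM / SD)² = 1 − (3.112 / 8.4)² ≃ 1 − 0.137 ≃ 0.863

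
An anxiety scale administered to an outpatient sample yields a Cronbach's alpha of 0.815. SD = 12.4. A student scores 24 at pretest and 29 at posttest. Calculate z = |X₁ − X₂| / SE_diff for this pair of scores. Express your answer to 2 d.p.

0.66

SEM = 12.4000×√(1 − 0.8150) ≈ 5.3334
SE_diff = √2 × SEM ≈ 7.5426
z = |24 − 29| / 7.5426 = 5 / 7.5426 ≈ 0.6629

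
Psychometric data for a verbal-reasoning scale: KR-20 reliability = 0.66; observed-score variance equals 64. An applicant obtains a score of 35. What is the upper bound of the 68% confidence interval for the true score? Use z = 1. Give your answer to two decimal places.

39.66

SD = √64 ≃ 8.00000
The standard error of measurement is 8.00000*√(1 − 0.66000) ≃ 8.00000*0.58310 ≃ 4.66476.
Half-width = 1*4.66476 ≃ 4.66476
Upper bound: 35 + 4.66476 = 39.66476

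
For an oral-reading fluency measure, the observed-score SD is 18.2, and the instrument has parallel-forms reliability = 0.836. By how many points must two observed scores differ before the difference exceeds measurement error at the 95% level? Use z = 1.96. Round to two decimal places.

SEM = 18.2000 * √(1 − 0.8360) = 18.2000 * √0.1640 ≈ 18.2000 * 0.4050 ≈ 7.3704
Standard error of the difference = 7.3704·√2 ≈ 10.4234
Minimum reliable difference = 1.96 * SE_diff ≈ 1.96 * 10.4234 ≈ 20.4298

20.43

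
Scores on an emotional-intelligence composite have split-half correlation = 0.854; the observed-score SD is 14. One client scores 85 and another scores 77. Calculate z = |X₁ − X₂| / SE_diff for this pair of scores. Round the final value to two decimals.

r_full = 2·0.854 / (1 + 0.854) ≃ 0.9213
The standard error of measurement is 14.0000×√(1 − 0.9213) ≃ 14.0000×0.2806 ≃ 3.9287.
Standard error of the difference = 3.9287·√2 ≃ 5.5560
z = |85 − 77| / 5.5560 = 8 / 5.5560 ≃ 1.4399

1.44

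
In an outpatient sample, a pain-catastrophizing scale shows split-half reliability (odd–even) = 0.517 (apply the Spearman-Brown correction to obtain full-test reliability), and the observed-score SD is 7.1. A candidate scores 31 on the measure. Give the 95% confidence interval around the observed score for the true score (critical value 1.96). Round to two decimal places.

Spearman-Brown: r = 2(0.517) / (1 + 0.517) = 1.034 / 1.517 ≃ 0.682
SEM = 7.100 · √(1 − 0.682) = 7.100 · √0.318 ≃ 7.100 · 0.564 ≃ 4.006
1.96 · SEM ≃ 7.852
Interval: (23.148, 38.852)

[23.15, 38.85]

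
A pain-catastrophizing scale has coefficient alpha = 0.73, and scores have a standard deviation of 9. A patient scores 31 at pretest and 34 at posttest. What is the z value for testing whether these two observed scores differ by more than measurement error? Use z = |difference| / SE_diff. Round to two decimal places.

SEM = 9.0000×√(1 − 0.7300) ≈ 4.6765
SE_diff = √2 × SEM ≈ 6.6136
z = 3 / 6.6136 ≈ 0.4536

0.45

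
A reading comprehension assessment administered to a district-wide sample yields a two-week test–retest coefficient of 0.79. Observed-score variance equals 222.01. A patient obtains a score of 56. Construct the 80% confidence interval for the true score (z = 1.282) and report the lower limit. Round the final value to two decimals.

SD = √222.01 ≈ 14.9000
SEM = 14.9000 * √(1 − 0.7900) = 14.9000 * √0.2100 ≈ 14.9000 * 0.4583 ≈ 6.8280
1.282 * SEM ≈ 8.7535
Lower limit = 56 − 8.7535 ≈ 47.2465

47.25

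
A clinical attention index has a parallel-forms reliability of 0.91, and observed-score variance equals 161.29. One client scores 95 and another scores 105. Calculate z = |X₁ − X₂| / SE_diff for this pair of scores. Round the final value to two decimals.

1.86

SD = √161.29 = 12.70000
The standard error of measurement is 12.70000×√(1 − 0.91000) ≈ 12.70000×0.30000 ≈ 3.81000.
Standard error of the difference = 3.81000·√2 ≈ 5.38815
z = 10 / 5.38815 ≈ 1.85592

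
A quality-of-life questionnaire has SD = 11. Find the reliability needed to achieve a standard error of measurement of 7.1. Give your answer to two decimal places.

0.58

r = 1 − (SEM / SD)² = 1 − (7.10000 / 11)² ≈ 1 − 0.41661 ≈ 0.58339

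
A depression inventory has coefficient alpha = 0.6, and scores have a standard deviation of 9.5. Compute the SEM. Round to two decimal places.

6.01

SEM = 9.5000 * √(1 − 0.6000) = 9.5000 * √0.4000 ≈ 9.5000 * 0.6325 ≈ 6.0083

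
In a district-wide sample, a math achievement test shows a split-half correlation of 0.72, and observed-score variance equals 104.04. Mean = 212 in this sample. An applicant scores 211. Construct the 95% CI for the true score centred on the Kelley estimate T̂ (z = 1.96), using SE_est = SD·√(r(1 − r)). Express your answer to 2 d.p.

[203.78, 218.54]

SD = √104.04 ≃ 10.2000
Spearman-Brown: r = 2(0.72) / (1 + 0.72) = 1.4400 / 1.7200 ≃ 0.8372
T̂ = 0.8372(211) + 0.1628(212) ≃ 211.1628
SE_est = 10.2000×√(0.8372×0.1628) ≃ 3.7656
CI = 211.1628 ± 1.96 × 3.7656 → [203.7823, 218.5433]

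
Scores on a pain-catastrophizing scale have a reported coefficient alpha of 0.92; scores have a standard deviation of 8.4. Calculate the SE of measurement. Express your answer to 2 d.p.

2.38

SEM = 8.4000 × √(1 − 0.9200) = 8.4000 × √0.0800 ≈ 8.4000 × 0.2828 ≈ 2.3759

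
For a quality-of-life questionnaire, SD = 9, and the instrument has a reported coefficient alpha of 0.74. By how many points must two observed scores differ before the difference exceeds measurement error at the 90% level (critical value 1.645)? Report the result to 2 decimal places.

SEM = 9.000 * √(1 − 0.740) = 9.000 * √0.260 ≃ 9.000 * 0.510 ≃ 4.589
Standard error of the difference = 4.589·√2 ≃ 6.490
Smallest detectable difference = 1.645*6.490 ≃ 10.676

10.68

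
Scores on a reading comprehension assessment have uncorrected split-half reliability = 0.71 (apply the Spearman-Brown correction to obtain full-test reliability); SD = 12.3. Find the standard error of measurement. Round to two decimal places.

Full-length reliability (Spearman-Brown) = 2(0.71)/(1+0.71) ≈ 0.8304
The standard error of measurement is 12.3000·√(1 − 0.8304) ≈ 12.3000·0.4118 ≈ 5.0653.

5.07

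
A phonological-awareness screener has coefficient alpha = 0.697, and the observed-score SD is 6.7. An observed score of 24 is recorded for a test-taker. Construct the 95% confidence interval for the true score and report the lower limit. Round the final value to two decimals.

16.77

The standard error of measurement is 6.70000*√(1 − 0.69700) ≈ 6.70000*0.55045 ≈ 3.68804.
Half-width = 1.96*3.68804 ≈ 7.22857
Lower limit = 24 − 7.22857 ≈ 16.77143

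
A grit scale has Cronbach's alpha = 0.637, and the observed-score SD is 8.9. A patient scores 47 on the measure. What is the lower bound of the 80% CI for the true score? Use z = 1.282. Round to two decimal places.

40.13

SEM = 8.9000 * √(1 − 0.6370) = 8.9000 * √0.3630 ≃ 8.9000 * 0.6025 ≃ 5.3622
Half-width = 1.282*5.3622 ≃ 6.8743
Lower limit = 47 − 6.8743 ≃ 40.1257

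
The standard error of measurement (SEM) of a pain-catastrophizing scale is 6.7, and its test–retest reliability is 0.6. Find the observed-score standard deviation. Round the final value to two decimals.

σ = SEM·(1 − r)^(−1/2) ≈ 6.7×1.581 ≈ 10.594

10.59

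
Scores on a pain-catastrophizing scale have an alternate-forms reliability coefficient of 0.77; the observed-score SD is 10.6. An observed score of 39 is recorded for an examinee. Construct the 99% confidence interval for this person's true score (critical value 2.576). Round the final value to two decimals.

[25.90, 52.10]

SEM = 10.6000 * √(1 − 0.7700) = 10.6000 * √0.2300 ≈ 10.6000 * 0.4796 ≈ 5.0836
Margin = 2.576 * 5.0836 ≈ 13.0953
99% CI: 39 ± 13.0953 = [25.9047, 52.0953]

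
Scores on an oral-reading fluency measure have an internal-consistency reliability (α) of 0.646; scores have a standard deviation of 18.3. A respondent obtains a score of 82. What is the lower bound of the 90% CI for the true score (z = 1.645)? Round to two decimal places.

SEM = 18.30000*√(1 − 0.64600) ≈ 10.88812
1.645 * SEM ≈ 17.91095
Lower bound: 82 − 17.91095 = 64.08905

64.09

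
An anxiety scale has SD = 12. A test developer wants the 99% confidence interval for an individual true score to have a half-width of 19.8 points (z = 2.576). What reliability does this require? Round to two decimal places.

0.59

SEM needed = half-width / z = 19.8/2.576 ≈ 7.686
r = 1 − (7.686/12)² ≈ 1 − 0.410 ≈ 0.590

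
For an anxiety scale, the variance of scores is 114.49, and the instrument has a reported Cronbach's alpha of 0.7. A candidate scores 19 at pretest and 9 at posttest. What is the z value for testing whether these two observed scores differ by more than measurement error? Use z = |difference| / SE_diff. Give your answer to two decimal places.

SD = √114.49 = 10.7000
SEM = 10.7000 * √(1 − 0.7000) = 10.7000 * √0.3000 ≈ 10.7000 * 0.5477 ≈ 5.8606
Standard error of the difference = 5.8606·√2 ≈ 8.2882
z = 10 / 8.2882 ≈ 1.2065

1.21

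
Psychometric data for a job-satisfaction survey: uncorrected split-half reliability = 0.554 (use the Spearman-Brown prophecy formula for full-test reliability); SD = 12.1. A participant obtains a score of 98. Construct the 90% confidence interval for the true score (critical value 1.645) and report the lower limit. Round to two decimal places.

87.34

Spearman-Brown: r = 2(0.554) / (1 + 0.554) = 1.1080 / 1.5540 ≃ 0.7130
SEM = 12.1000 * √(1 − 0.7130) = 12.1000 * √0.2870 ≃ 12.1000 * 0.5357 ≃ 6.4823
1.645 * SEM ≃ 10.6633
Lower bound: 98 − 10.6633 = 87.3367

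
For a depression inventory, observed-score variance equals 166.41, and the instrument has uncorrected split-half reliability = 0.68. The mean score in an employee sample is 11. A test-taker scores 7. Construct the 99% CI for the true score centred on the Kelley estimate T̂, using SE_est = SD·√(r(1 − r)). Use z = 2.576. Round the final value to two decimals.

SD = √166.41 = 12.900
Spearman-Brown: r = 2(0.68) / (1 + 0.68) = 1.360 / 1.680 ≃ 0.810
T̂ = r·X + (1 − r)·M = 0.810·7 + 0.190·11 ≃ 5.667 + 2.095 ≃ 7.762
SE_est = SD · √(r(1 − r)) = 12.900 · √0.154 ≃ 12.900 · 0.393 ≃ 5.066
CI = 7.762 ± 2.576 · 5.066 → [-5.287, 20.811]

[-5.29, 20.81]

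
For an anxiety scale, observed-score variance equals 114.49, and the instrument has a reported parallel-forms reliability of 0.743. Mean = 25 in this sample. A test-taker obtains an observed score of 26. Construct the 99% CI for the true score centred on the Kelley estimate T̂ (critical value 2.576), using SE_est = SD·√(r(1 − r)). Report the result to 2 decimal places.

SD = √114.49 ≈ 10.700
T̂ = r·X + (1 − r)·M = 0.743×26 + 0.257×25 = 19.318 + 6.425 ≈ 25.743
SE_est = SD × √(r(1 − r)) = 10.700 × √0.191 ≈ 10.700 × 0.437 ≈ 4.676
CI = 25.743 ± 2.576 × 4.676 → [13.698, 37.788]

[13.70, 37.79]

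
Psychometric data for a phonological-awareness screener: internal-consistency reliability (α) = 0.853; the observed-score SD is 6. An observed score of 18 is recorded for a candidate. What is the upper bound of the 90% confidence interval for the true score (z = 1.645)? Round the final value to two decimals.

21.78

SEM = 6.00000 * √(1 − 0.85300) = 6.00000 * √0.14700 ≈ 6.00000 * 0.38341 ≈ 2.30043
Margin = 1.645 * 2.30043 ≈ 3.78422
Upper bound: 18 + 3.78422 = 21.78422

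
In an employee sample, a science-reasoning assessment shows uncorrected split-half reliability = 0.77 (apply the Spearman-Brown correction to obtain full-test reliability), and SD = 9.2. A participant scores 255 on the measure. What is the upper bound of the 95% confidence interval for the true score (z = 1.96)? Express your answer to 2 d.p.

r_full = 2·0.77 / (1 + 0.77) ≈ 0.8701
The standard error of measurement is 9.2000×√(1 − 0.8701) ≈ 9.2000×0.3605 ≈ 3.3164.
Margin = 1.96 × 3.3164 ≈ 6.5001
Upper limit = 255 + 6.5001 ≈ 261.5001

261.50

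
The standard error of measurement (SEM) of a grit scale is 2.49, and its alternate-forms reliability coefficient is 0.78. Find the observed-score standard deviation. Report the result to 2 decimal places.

σ = SEM·(1 − r)^(−1/2) ≈ 2.49*2.1320 ≈ 5.3087

5.31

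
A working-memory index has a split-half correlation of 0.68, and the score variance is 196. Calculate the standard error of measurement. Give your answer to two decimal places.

SD = √196 = 14.000
Full-length reliability (Spearman-Brown) = 2(0.68)/(1+0.68) ≈ 0.810
SEM = 14.000 × √(1 − 0.810) = 14.000 × √0.190 ≈ 14.000 × 0.436 ≈ 6.110

6.11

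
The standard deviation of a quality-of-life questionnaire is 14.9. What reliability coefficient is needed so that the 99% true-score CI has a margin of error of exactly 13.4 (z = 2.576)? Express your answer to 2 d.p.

0.88

Required SEM = 13.4 / 2.576 ≈ 5.2019
r = 1 − (SEM / SD)² = 1 − (5.2019 / 14.9)² ≈ 1 − 0.1219 ≈ 0.8781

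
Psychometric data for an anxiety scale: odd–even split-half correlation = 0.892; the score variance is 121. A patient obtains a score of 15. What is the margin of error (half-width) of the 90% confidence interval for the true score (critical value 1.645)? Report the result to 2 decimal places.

σ = 121^(1/2) = 11.000
Full-length reliability (Spearman-Brown) = 2(0.892)/(1+0.892) ≃ 0.943
The standard error of measurement is 11.000*√(1 − 0.943) ≃ 11.000*0.239 ≃ 2.628.
Half-width = 1.645*2.628 ≃ 4.323

4.32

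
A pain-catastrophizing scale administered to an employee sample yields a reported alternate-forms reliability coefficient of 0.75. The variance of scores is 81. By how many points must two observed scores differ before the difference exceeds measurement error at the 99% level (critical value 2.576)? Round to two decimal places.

16.39

SD = √81 = 9.000
SEM = 9.000·√(1 − 0.750) ≈ 4.500
SE_diff = SEM · √2 ≈ 4.500 · 1.414 ≈ 6.364
Smallest detectable difference = 2.576·6.364 ≈ 16.394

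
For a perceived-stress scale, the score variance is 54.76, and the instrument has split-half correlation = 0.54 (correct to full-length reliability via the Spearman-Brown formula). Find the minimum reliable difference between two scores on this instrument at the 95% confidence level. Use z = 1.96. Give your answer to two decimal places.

11.21

σ = 54.76^(1/2) = 7.4000
Spearman-Brown: r = 2(0.54) / (1 + 0.54) = 1.0800 / 1.5400 ≈ 0.7013
The standard error of measurement is 7.4000·√(1 − 0.7013) ≈ 7.4000·0.5465 ≈ 4.0444.
SE_diff = √2 · SEM ≈ 5.7196
Minimum reliable difference = 1.96 · SE_diff ≈ 1.96 · 5.7196 ≈ 11.2104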